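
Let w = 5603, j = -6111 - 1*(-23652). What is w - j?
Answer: -11938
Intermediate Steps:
j = 17541 (j = -6111 + 23652 = 17541)
w - j = 5603 - 1*17541 = 5603 - 17541 = -11938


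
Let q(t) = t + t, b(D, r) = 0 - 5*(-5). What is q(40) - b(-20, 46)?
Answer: 55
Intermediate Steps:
b(D, r) = 25 (b(D, r) = 0 + 25 = 25)
q(t) = 2*t
q(40) - b(-20, 46) = 2*40 - 1*25 = 80 - 25 = 55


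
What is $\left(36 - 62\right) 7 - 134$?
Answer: $-316$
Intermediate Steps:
$\left(36 - 62\right) 7 - 134 = \left(-26\right) 7 - 134 = -182 - 134 = -316$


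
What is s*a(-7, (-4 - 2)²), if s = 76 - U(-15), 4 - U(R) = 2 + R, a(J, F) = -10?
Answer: -590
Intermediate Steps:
U(R) = 2 - R (U(R) = 4 - (2 + R) = 4 + (-2 - R) = 2 - R)
s = 59 (s = 76 - (2 - 1*(-15)) = 76 - (2 + 15) = 76 - 1*17 = 76 - 17 = 59)
s*a(-7, (-4 - 2)²) = 59*(-10) = -590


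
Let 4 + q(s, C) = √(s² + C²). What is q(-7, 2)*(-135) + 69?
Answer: 609 - 135*√53 ≈ -373.81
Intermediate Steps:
q(s, C) = -4 + √(C² + s²) (q(s, C) = -4 + √(s² + C²) = -4 + √(C² + s²))
q(-7, 2)*(-135) + 69 = (-4 + √(2² + (-7)²))*(-135) + 69 = (-4 + √(4 + 49))*(-135) + 69 = (-4 + √53)*(-135) + 69 = (540 - 135*√53) + 69 = 609 - 135*√53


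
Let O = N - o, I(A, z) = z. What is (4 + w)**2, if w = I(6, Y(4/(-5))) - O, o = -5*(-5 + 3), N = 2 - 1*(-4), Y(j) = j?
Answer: 1296/25 ≈ 51.840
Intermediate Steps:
N = 6 (N = 2 + 4 = 6)
o = 10 (o = -5*(-2) = 10)
O = -4 (O = 6 - 1*10 = 6 - 10 = -4)
w = 16/5 (w = 4/(-5) - 1*(-4) = 4*(-1/5) + 4 = -4/5 + 4 = 16/5 ≈ 3.2000)
(4 + w)**2 = (4 + 16/5)**2 = (36/5)**2 = 1296/25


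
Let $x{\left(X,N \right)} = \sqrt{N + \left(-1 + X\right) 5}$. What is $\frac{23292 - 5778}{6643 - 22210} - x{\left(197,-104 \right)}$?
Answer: $- \frac{5838}{5189} - 2 \sqrt{219} \approx -30.722$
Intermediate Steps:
$x{\left(X,N \right)} = \sqrt{-5 + N + 5 X}$ ($x{\left(X,N \right)} = \sqrt{N + \left(-5 + 5 X\right)} = \sqrt{-5 + N + 5 X}$)
$\frac{23292 - 5778}{6643 - 22210} - x{\left(197,-104 \right)} = \frac{23292 - 5778}{6643 - 22210} - \sqrt{-5 - 104 + 5 \cdot 197} = \frac{17514}{-15567} - \sqrt{-5 - 104 + 985} = 17514 \left(- \frac{1}{15567}\right) - \sqrt{876} = - \frac{5838}{5189} - 2 \sqrt{219}$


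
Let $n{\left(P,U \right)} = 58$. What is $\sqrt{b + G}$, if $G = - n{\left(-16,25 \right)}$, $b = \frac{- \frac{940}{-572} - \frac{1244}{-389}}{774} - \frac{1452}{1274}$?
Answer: $\frac{i \sqrt{66312831091852202}}{33487454} \approx 7.6898 i$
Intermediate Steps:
$b = - \frac{265697417}{234412178}$ ($b = \left(\left(-940\right) \left(- \frac{1}{572}\right) - - \frac{1244}{389}\right) \frac{1}{774} - \frac{726}{637} = \left(\frac{235}{143} + \frac{1244}{389}\right) \frac{1}{774} - \frac{726}{637} = \frac{269307}{55627} \cdot \frac{1}{774} - \frac{726}{637} = \frac{29923}{4783922} - \frac{726}{637} = - \frac{265697417}{234412178} \approx -1.1335$)
$G = -58$ ($G = \left(-1\right) 58 = -58$)
$\sqrt{b + G} = \sqrt{- \frac{265697417}{234412178} - 58} = \sqrt{- \frac{13861603741}{234412178}} = \frac{i \sqrt{66312831091852202}}{33487454}$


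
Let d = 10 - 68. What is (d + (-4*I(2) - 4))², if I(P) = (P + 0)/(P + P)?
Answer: 4096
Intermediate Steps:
I(P) = ½ (I(P) = P/((2*P)) = P*(1/(2*P)) = ½)
d = -58
(d + (-4*I(2) - 4))² = (-58 + (-4*½ - 4))² = (-58 + (-2 - 4))² = (-58 - 6)² = (-64)² = 4096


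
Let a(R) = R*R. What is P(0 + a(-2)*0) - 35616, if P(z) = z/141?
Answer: -35616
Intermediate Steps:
a(R) = R²
P(z) = z/141 (P(z) = z*(1/141) = z/141)
P(0 + a(-2)*0) - 35616 = (0 + (-2)²*0)/141 - 35616 = (0 + 4*0)/141 - 35616 = (0 + 0)/141 - 35616 = (1/141)*0 - 35616 = 0 - 35616 = -35616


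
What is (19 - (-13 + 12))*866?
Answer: 17320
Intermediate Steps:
(19 - (-13 + 12))*866 = (19 - 1*(-1))*866 = (19 + 1)*866 = 20*866 = 17320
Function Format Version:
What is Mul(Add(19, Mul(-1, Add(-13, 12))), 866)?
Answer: 17320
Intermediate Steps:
Mul(Add(19, Mul(-1, Add(-13, 12))), 866) = Mul(Add(19, Mul(-1, -1)), 866) = Mul(Add(19, 1), 866) = Mul(20, 866) = 17320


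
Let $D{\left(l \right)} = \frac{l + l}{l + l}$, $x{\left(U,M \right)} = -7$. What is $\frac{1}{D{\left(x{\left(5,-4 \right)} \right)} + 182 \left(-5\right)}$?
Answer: $- \frac{1}{909} \approx -0.0011001$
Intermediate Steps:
$D{\left(l \right)} = 1$ ($D{\left(l \right)} = \frac{2 l}{2 l} = 2 l \frac{1}{2 l} = 1$)
$\frac{1}{D{\left(x{\left(5,-4 \right)} \right)} + 182 \left(-5\right)} = \frac{1}{1 + 182 \left(-5\right)} = \frac{1}{1 - 910} = \frac{1}{-909} = - \frac{1}{909}$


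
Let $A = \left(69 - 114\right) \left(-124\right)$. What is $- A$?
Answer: $-5580$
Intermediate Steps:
$A = 5580$ ($A = \left(-45\right) \left(-124\right) = 5580$)
$- A = \left(-1\right) 5580 = -5580$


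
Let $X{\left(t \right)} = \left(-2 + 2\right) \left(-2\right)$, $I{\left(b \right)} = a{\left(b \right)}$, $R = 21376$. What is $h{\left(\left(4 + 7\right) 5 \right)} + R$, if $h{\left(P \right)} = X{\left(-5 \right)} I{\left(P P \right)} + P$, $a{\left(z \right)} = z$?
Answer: $21431$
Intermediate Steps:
$I{\left(b \right)} = b$
$X{\left(t \right)} = 0$ ($X{\left(t \right)} = 0 \left(-2\right) = 0$)
$h{\left(P \right)} = P$ ($h{\left(P \right)} = 0 P P + P = 0 P^{2} + P = 0 + P = P$)
$h{\left(\left(4 + 7\right) 5 \right)} + R = \left(4 + 7\right) 5 + 21376 = 11 \cdot 5 + 21376 = 55 + 21376 = 21431$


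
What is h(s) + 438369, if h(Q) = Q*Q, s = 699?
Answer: 926970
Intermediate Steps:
h(Q) = Q²
h(s) + 438369 = 699² + 438369 = 488601 + 438369 = 926970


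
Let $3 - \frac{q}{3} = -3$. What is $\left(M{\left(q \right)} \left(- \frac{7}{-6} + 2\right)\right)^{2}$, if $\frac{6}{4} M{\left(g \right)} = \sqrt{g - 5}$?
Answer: $\frac{4693}{81} \approx 57.938$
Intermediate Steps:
$q = 18$ ($q = 9 - -9 = 9 + 9 = 18$)
$M{\left(g \right)} = \frac{2 \sqrt{-5 + g}}{3}$ ($M{\left(g \right)} = \frac{2 \sqrt{g - 5}}{3} = \frac{2 \sqrt{-5 + g}}{3}$)
$\left(M{\left(q \right)} \left(- \frac{7}{-6} + 2\right)\right)^{2} = \left(\frac{2 \sqrt{-5 + 18}}{3} \left(- \frac{7}{-6} + 2\right)\right)^{2} = \left(\frac{2 \sqrt{13}}{3} \left(\left(-7\right) \left(- \frac{1}{6}\right) + 2\right)\right)^{2} = \left(\frac{2 \sqrt{13}}{3} \left(\frac{7}{6} + 2\right)\right)^{2} = \left(\frac{2 \sqrt{13}}{3} \cdot \frac{19}{6}\right)^{2} = \left(\frac{19 \sqrt{13}}{9}\right)^{2} = \frac{4693}{81}$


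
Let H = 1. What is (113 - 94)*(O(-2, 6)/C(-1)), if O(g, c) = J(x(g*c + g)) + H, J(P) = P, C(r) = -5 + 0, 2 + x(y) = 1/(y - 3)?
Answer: 342/85 ≈ 4.0235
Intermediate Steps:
x(y) = -2 + 1/(-3 + y) (x(y) = -2 + 1/(y - 3) = -2 + 1/(-3 + y))
C(r) = -5
O(g, c) = 1 + (7 - 2*g - 2*c*g)/(-3 + g + c*g) (O(g, c) = (7 - 2*(g*c + g))/(-3 + (g*c + g)) + 1 = (7 - 2*(c*g + g))/(-3 + (c*g + g)) + 1 = (7 - 2*(g + c*g))/(-3 + (g + c*g)) + 1 = (7 + (-2*g - 2*c*g))/(-3 + g + c*g) + 1 = (7 - 2*g - 2*c*g)/(-3 + g + c*g) + 1 = 1 + (7 - 2*g - 2*c*g)/(-3 + g + c*g))
(113 - 94)*(O(-2, 6)/C(-1)) = (113 - 94)*(((4 - 1*(-2)*(1 + 6))/(-3 - 2*(1 + 6)))/(-5)) = 19*(((4 - 1*(-2)*7)/(-3 - 2*7))*(-1/5)) = 19*(((4 + 14)/(-3 - 14))*(-1/5)) = 19*((18/(-17))*(-1/5)) = 19*(-1/17*18*(-1/5)) = 19*(-18/17*(-1/5)) = 19*(18/85) = 342/85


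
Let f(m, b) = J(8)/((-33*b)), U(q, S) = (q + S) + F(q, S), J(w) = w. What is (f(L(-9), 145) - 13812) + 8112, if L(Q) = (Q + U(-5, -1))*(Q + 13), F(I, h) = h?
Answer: -27274508/4785 ≈ -5700.0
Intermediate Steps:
U(q, S) = q + 2*S (U(q, S) = (q + S) + S = (S + q) + S = q + 2*S)
L(Q) = (-7 + Q)*(13 + Q) (L(Q) = (Q + (-5 + 2*(-1)))*(Q + 13) = (Q + (-5 - 2))*(13 + Q) = (Q - 7)*(13 + Q) = (-7 + Q)*(13 + Q))
f(m, b) = -8/(33*b) (f(m, b) = 8/((-33*b)) = 8*(-1/(33*b)) = -8/(33*b))
(f(L(-9), 145) - 13812) + 8112 = (-8/33/145 - 13812) + 8112 = (-8/33*1/145 - 13812) + 8112 = (-8/4785 - 13812) + 8112 = -66090428/4785 + 8112 = -27274508/4785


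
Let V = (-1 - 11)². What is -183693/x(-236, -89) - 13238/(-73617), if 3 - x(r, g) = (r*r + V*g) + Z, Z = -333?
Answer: 14086125053/3131961648 ≈ 4.4975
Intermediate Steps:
V = 144 (V = (-12)² = 144)
x(r, g) = 336 - r² - 144*g (x(r, g) = 3 - ((r*r + 144*g) - 333) = 3 - ((r² + 144*g) - 333) = 3 - (-333 + r² + 144*g) = 3 + (333 - r² - 144*g) = 336 - r² - 144*g)
-183693/x(-236, -89) - 13238/(-73617) = -183693/(336 - 1*(-236)² - 144*(-89)) - 13238/(-73617) = -183693/(336 - 1*55696 + 12816) - 13238*(-1/73617) = -183693/(336 - 55696 + 12816) + 13238/73617 = -183693/(-42544) + 13238/73617 = -183693*(-1/42544) + 13238/73617 = 183693/42544 + 13238/73617 = 14086125053/3131961648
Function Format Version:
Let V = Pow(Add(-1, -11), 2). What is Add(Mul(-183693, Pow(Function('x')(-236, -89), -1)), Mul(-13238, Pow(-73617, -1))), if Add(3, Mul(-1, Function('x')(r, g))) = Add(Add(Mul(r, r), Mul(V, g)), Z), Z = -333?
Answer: Rational(14086125053, 3131961648) ≈ 4.4975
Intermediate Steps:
V = 144 (V = Pow(-12, 2) = 144)
Function('x')(r, g) = Add(336, Mul(-1, Pow(r, 2)), Mul(-144, g)) (Function('x')(r, g) = Add(3, Mul(-1, Add(Add(Mul(r, r), Mul(144, g)), -333))) = Add(3, Mul(-1, Add(Add(Pow(r, 2), Mul(144, g)), -333))) = Add(3, Mul(-1, Add(-333, Pow(r, 2), Mul(144, g)))) = Add(3, Add(333, Mul(-1, Pow(r, 2)), Mul(-144, g))) = Add(336, Mul(-1, Pow(r, 2)), Mul(-144, g)))
Add(Mul(-183693, Pow(Function('x')(-236, -89), -1)), Mul(-13238, Pow(-73617, -1))) = Add(Mul(-183693, Pow(Add(336, Mul(-1, Pow(-236, 2)), Mul(-144, -89)), -1)), Mul(-13238, Pow(-73617, -1))) = Add(Mul(-183693, Pow(Add(336, Mul(-1, 55696), 12816), -1)), Mul(-13238, Rational(-1, 73617))) = Add(Mul(-183693, Pow(Add(336, -55696, 12816), -1)), Rational(13238, 73617)) = Add(Mul(-183693, Pow(-42544, -1)), Rational(13238, 73617)) = Add(Mul(-183693, Rational(-1, 42544)), Rational(13238, 73617)) = Add(Rational(183693, 42544), Rational(13238, 73617)) = Rational(14086125053, 3131961648)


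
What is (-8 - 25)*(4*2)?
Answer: -264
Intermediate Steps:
(-8 - 25)*(4*2) = -33*8 = -264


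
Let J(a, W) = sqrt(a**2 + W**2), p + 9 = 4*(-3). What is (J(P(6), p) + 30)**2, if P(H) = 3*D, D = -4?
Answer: 1485 + 180*sqrt(65) ≈ 2936.2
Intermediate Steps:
P(H) = -12 (P(H) = 3*(-4) = -12)
p = -21 (p = -9 + 4*(-3) = -9 - 12 = -21)
J(a, W) = sqrt(W**2 + a**2)
(J(P(6), p) + 30)**2 = (sqrt((-21)**2 + (-12)**2) + 30)**2 = (sqrt(441 + 144) + 30)**2 = (sqrt(585) + 30)**2 = (3*sqrt(65) + 30)**2 = (30 + 3*sqrt(65))**2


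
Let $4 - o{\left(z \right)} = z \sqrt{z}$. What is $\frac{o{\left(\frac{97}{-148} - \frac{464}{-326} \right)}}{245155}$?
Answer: $\frac{4}{245155} - \frac{18525 \sqrt{4468971}}{14267221206328} \approx 1.3571 \cdot 10^{-5}$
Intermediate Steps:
$o{\left(z \right)} = 4 - z^{\frac{3}{2}}$ ($o{\left(z \right)} = 4 - z \sqrt{z} = 4 - z^{\frac{3}{2}}$)
$\frac{o{\left(\frac{97}{-148} - \frac{464}{-326} \right)}}{245155} = \frac{4 - \left(\frac{97}{-148} - \frac{464}{-326}\right)^{\frac{3}{2}}}{245155} = \left(4 - \left(97 \left(- \frac{1}{148}\right) - - \frac{232}{163}\right)^{\frac{3}{2}}\right) \frac{1}{245155} = \left(4 - \left(- \frac{97}{148} + \frac{232}{163}\right)^{\frac{3}{2}}\right) \frac{1}{245155} = \left(4 - \left(\frac{18525}{24124}\right)^{\frac{3}{2}}\right) \frac{1}{245155} = \left(4 - \frac{92625 \sqrt{4468971}}{290983688}\right) \frac{1}{245155} = \frac{4}{245155} - \frac{18525 \sqrt{4468971}}{14267221206328}$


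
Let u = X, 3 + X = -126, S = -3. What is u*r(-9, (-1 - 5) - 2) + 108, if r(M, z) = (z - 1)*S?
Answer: -3375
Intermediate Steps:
X = -129 (X = -3 - 126 = -129)
u = -129
r(M, z) = 3 - 3*z (r(M, z) = (z - 1)*(-3) = (-1 + z)*(-3) = 3 - 3*z)
u*r(-9, (-1 - 5) - 2) + 108 = -129*(3 - 3*((-1 - 5) - 2)) + 108 = -129*(3 - 3*(-6 - 2)) + 108 = -129*(3 - 3*(-8)) + 108 = -129*(3 + 24) + 108 = -129*27 + 108 = -3483 + 108 = -3375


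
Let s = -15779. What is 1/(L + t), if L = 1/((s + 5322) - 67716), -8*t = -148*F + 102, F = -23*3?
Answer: -312692/403138165 ≈ -0.00077564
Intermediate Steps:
F = -69
t = -5157/4 (t = -(-148*(-69) + 102)/8 = -(10212 + 102)/8 = -⅛*10314 = -5157/4 ≈ -1289.3)
L = -1/78173 (L = 1/((-15779 + 5322) - 67716) = 1/(-10457 - 67716) = 1/(-78173) = -1/78173 ≈ -1.2792e-5)
1/(L + t) = 1/(-1/78173 - 5157/4) = 1/(-403138165/312692) = -312692/403138165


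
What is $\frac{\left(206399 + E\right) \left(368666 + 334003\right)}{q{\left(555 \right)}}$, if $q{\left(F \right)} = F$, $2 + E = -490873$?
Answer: $- \frac{66630822148}{185} \approx -3.6017 \cdot 10^{8}$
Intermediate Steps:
$E = -490875$ ($E = -2 - 490873 = -490875$)
$\frac{\left(206399 + E\right) \left(368666 + 334003\right)}{q{\left(555 \right)}} = \frac{\left(206399 - 490875\right) \left(368666 + 334003\right)}{555} = \left(-284476\right) 702669 \cdot \frac{1}{555} = \left(-199892466444\right) \frac{1}{555} = - \frac{66630822148}{185}$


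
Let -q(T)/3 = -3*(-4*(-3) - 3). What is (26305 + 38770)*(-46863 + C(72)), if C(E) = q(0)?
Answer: -3044338650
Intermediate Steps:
q(T) = 81 (q(T) = -(-9)*(-4*(-3) - 3) = -(-9)*(12 - 3) = -(-9)*9 = -3*(-27) = 81)
C(E) = 81
(26305 + 38770)*(-46863 + C(72)) = (26305 + 38770)*(-46863 + 81) = 65075*(-46782) = -3044338650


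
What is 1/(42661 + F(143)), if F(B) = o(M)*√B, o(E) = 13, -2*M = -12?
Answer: 42661/1819936754 - 13*√143/1819936754 ≈ 2.3356e-5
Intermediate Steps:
M = 6 (M = -½*(-12) = 6)
F(B) = 13*√B
1/(42661 + F(143)) = 1/(42661 + 13*√143)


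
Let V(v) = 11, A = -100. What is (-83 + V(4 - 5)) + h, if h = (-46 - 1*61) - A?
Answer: -79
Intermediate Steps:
h = -7 (h = (-46 - 1*61) - 1*(-100) = (-46 - 61) + 100 = -107 + 100 = -7)
(-83 + V(4 - 5)) + h = (-83 + 11) - 7 = -72 - 7 = -79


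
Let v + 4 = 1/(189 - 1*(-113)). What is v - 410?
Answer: -125027/302 ≈ -414.00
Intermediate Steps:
v = -1207/302 (v = -4 + 1/(189 - 1*(-113)) = -4 + 1/(189 + 113) = -4 + 1/302 = -1207/302 ≈ -3.9967)
v - 410 = -1207/302 - 410 = -125027/302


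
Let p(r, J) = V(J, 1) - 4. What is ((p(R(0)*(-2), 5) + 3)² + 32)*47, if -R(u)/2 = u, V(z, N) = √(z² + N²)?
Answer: 2773 - 94*√26 ≈ 2293.7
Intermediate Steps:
V(z, N) = √(N² + z²)
R(u) = -2*u
p(r, J) = -4 + √(1 + J²) (p(r, J) = √(1² + J²) - 4 = √(1 + J²) - 4 = -4 + √(1 + J²))
((p(R(0)*(-2), 5) + 3)² + 32)*47 = (((-4 + √(1 + 5²)) + 3)² + 32)*47 = (((-4 + √(1 + 25)) + 3)² + 32)*47 = (((-4 + √26) + 3)² + 32)*47 = ((-1 + √26)² + 32)*47 = (32 + (-1 + √26)²)*47 = 1504 + 47*(-1 + √26)²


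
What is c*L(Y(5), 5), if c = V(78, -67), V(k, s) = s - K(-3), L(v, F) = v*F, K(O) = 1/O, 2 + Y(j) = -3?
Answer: 5000/3 ≈ 1666.7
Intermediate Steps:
Y(j) = -5 (Y(j) = -2 - 3 = -5)
L(v, F) = F*v
V(k, s) = ⅓ + s (V(k, s) = s - 1/(-3) = s - 1*(-⅓) = s + ⅓ = ⅓ + s)
c = -200/3 (c = ⅓ - 67 = -200/3 ≈ -66.667)
c*L(Y(5), 5) = -1000*(-5)/3 = -200/3*(-25) = 5000/3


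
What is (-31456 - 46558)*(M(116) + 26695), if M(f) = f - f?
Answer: -2082583730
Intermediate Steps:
M(f) = 0
(-31456 - 46558)*(M(116) + 26695) = (-31456 - 46558)*(0 + 26695) = -78014*26695 = -2082583730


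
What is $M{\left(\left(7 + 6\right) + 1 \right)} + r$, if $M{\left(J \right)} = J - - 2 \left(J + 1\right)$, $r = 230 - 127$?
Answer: $147$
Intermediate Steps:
$r = 103$
$M{\left(J \right)} = 2 + 3 J$ ($M{\left(J \right)} = J - - 2 \left(1 + J\right) = J - \left(-2 - 2 J\right) = J + \left(2 + 2 J\right) = 2 + 3 J$)
$M{\left(\left(7 + 6\right) + 1 \right)} + r = \left(2 + 3 \left(\left(7 + 6\right) + 1\right)\right) + 103 = \left(2 + 3 \left(13 + 1\right)\right) + 103 = \left(2 + 3 \cdot 14\right) + 103 = \left(2 + 42\right) + 103 = 44 + 103 = 147$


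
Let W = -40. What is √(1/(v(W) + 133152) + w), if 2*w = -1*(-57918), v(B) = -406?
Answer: √510301033575590/132746 ≈ 170.17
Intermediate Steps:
w = 28959 (w = (-1*(-57918))/2 = (½)*57918 = 28959)
√(1/(v(W) + 133152) + w) = √(1/(-406 + 133152) + 28959) = √(1/132746 + 28959) = √(3844191415/132746) = √510301033575590/132746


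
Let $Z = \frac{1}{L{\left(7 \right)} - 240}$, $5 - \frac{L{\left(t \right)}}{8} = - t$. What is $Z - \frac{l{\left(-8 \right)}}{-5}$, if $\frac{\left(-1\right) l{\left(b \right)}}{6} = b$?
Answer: $\frac{6907}{720} \approx 9.593$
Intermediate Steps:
$l{\left(b \right)} = - 6 b$
$L{\left(t \right)} = 40 + 8 t$ ($L{\left(t \right)} = 40 - 8 \left(- t\right) = 40 + 8 t$)
$Z = - \frac{1}{144}$ ($Z = \frac{1}{\left(40 + 8 \cdot 7\right) - 240} = \frac{1}{\left(40 + 56\right) - 240} = \frac{1}{96 - 240} = \frac{1}{-144} = - \frac{1}{144} \approx -0.0069444$)
$Z - \frac{l{\left(-8 \right)}}{-5} = - \frac{1}{144} - \frac{\left(-6\right) \left(-8\right)}{-5} = - \frac{1}{144} - 48 \left(- \frac{1}{5}\right) = - \frac{1}{144} - - \frac{48}{5} = - \frac{1}{144} + \frac{48}{5} = \frac{6907}{720}$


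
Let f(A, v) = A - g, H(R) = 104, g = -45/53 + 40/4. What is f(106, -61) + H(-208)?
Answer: 10645/53 ≈ 200.85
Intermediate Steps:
g = 485/53 (g = -45*1/53 + 40*(¼) = -45/53 + 10 = 485/53 ≈ 9.1509)
f(A, v) = -485/53 + A (f(A, v) = A - 1*485/53 = A - 485/53 = -485/53 + A)
f(106, -61) + H(-208) = (-485/53 + 106) + 104 = 5133/53 + 104 = 10645/53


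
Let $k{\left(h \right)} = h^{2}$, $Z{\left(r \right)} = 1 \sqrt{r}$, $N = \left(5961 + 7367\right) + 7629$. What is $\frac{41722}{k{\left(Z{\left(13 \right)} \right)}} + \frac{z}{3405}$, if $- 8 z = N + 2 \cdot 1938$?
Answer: $\frac{1136184451}{354120} \approx 3208.5$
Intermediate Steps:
$N = 20957$ ($N = 13328 + 7629 = 20957$)
$Z{\left(r \right)} = \sqrt{r}$
$z = - \frac{24833}{8}$ ($z = - \frac{20957 + 2 \cdot 1938}{8} = - \frac{20957 + 3876}{8} = \left(- \frac{1}{8}\right) 24833 = - \frac{24833}{8} \approx -3104.1$)
$\frac{41722}{k{\left(Z{\left(13 \right)} \right)}} + \frac{z}{3405} = \frac{41722}{\left(\sqrt{13}\right)^{2}} - \frac{24833}{8 \cdot 3405} = \frac{41722}{13} - \frac{24833}{27240} = \frac{1136184451}{354120}$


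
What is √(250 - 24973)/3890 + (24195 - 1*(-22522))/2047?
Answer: 46717/2047 + 3*I*√2747/3890 ≈ 22.822 + 0.04042*I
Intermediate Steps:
√(250 - 24973)/3890 + (24195 - 1*(-22522))/2047 = √(-24723)*(1/3890) + (24195 + 22522)*(1/2047) = (3*I*√2747)*(1/3890) + 46717*(1/2047) = 3*I*√2747/3890 + 46717/2047 = 46717/2047 + 3*I*√2747/3890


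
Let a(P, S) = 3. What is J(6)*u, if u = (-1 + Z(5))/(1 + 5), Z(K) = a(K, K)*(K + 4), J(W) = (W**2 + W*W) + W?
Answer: 338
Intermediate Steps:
J(W) = W + 2*W**2 (J(W) = (W**2 + W**2) + W = 2*W**2 + W = W + 2*W**2)
Z(K) = 12 + 3*K (Z(K) = 3*(K + 4) = 3*(4 + K) = 12 + 3*K)
u = 13/3 (u = (-1 + (12 + 3*5))/(1 + 5) = (-1 + (12 + 15))/6 = (-1 + 27)*(1/6) = 26*(1/6) = 13/3 ≈ 4.3333)
J(6)*u = (6*(1 + 2*6))*(13/3) = (6*(1 + 12))*(13/3) = (6*13)*(13/3) = 78*(13/3) = 338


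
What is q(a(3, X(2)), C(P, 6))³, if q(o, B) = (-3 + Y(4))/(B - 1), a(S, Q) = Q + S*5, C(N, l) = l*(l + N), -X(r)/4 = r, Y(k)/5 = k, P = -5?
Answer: 4913/125 ≈ 39.304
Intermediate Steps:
Y(k) = 5*k
X(r) = -4*r
C(N, l) = l*(N + l)
a(S, Q) = Q + 5*S
q(o, B) = 17/(-1 + B) (q(o, B) = (-3 + 5*4)/(B - 1) = (-3 + 20)/(-1 + B) = 17/(-1 + B))
q(a(3, X(2)), C(P, 6))³ = (17/(-1 + 6*(-5 + 6)))³ = (17/(-1 + 6*1))³ = (17/(-1 + 6))³ = (17/5)³ = 4913/125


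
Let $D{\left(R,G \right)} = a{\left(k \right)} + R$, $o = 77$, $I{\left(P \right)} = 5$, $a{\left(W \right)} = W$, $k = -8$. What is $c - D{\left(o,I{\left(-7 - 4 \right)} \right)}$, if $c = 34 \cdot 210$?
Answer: $7071$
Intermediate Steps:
$D{\left(R,G \right)} = -8 + R$
$c = 7140$
$c - D{\left(o,I{\left(-7 - 4 \right)} \right)} = 7140 - \left(-8 + 77\right) = 7140 - 69 = 7071$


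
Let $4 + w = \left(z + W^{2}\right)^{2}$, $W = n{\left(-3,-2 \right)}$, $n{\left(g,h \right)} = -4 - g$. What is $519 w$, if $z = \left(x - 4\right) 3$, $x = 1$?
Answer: $31140$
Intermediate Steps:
$W = -1$ ($W = -4 - -3 = -4 + 3 = -1$)
$z = -9$ ($z = \left(1 - 4\right) 3 = \left(-3\right) 3 = -9$)
$w = 60$ ($w = -4 + \left(-9 + \left(-1\right)^{2}\right)^{2} = -4 + \left(-9 + 1\right)^{2} = -4 + \left(-8\right)^{2} = -4 + 64 = 60$)
$519 w = 519 \cdot 60 = 31140$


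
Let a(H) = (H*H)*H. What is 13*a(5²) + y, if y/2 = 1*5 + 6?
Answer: 203147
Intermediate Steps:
y = 22 (y = 2*(1*5 + 6) = 2*(5 + 6) = 2*11 = 22)
a(H) = H³ (a(H) = H²*H = H³)
13*a(5²) + y = 13*(5²)³ + 22 = 13*25³ + 22 = 13*15625 + 22 = 203125 + 22 = 203147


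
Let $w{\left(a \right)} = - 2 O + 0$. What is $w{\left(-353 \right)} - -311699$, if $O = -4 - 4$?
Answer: $311715$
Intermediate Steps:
$O = -8$
$w{\left(a \right)} = 16$ ($w{\left(a \right)} = \left(-2\right) \left(-8\right) + 0 = 16 + 0 = 16$)
$w{\left(-353 \right)} - -311699 = 16 - -311699 = 16 + 311699 = 311715$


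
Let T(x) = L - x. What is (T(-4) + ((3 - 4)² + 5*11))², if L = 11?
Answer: 5041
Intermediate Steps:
T(x) = 11 - x
(T(-4) + ((3 - 4)² + 5*11))² = ((11 - 1*(-4)) + ((3 - 4)² + 5*11))² = ((11 + 4) + ((-1)² + 55))² = (15 + (1 + 55))² = (15 + 56)² = 71² = 5041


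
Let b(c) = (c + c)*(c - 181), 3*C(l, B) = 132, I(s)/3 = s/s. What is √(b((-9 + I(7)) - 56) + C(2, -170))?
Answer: 4*√1886 ≈ 173.71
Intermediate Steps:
I(s) = 3 (I(s) = 3*(s/s) = 3*1 = 3)
C(l, B) = 44 (C(l, B) = (⅓)*132 = 44)
b(c) = 2*c*(-181 + c) (b(c) = (2*c)*(-181 + c) = 2*c*(-181 + c))
√(b((-9 + I(7)) - 56) + C(2, -170)) = √(2*((-9 + 3) - 56)*(-181 + ((-9 + 3) - 56)) + 44) = √(2*(-6 - 56)*(-181 + (-6 - 56)) + 44) = √(2*(-62)*(-181 - 62) + 44) = √(2*(-62)*(-243) + 44) = √(30132 + 44) = √30176 = 4*√1886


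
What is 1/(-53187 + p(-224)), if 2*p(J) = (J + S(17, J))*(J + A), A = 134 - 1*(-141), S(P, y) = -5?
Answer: -2/118053 ≈ -1.6942e-5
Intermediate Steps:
A = 275 (A = 134 + 141 = 275)
p(J) = (-5 + J)*(275 + J)/2 (p(J) = ((J - 5)*(J + 275))/2 = ((-5 + J)*(275 + J))/2 = (-5 + J)*(275 + J)/2)
1/(-53187 + p(-224)) = 1/(-53187 + (-1375/2 + (1/2)*(-224)**2 + 135*(-224))) = 1/(-53187 + (-1375/2 + (1/2)*50176 - 30240)) = 1/(-53187 + (-1375/2 + 25088 - 30240)) = 1/(-53187 - 11679/2) = 1/(-118053/2) = -2/118053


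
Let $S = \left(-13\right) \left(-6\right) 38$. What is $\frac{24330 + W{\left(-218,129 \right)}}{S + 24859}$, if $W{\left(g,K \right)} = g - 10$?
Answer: $\frac{24102}{27823} \approx 0.86626$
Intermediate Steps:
$W{\left(g,K \right)} = -10 + g$ ($W{\left(g,K \right)} = g - 10 = -10 + g$)
$S = 2964$ ($S = 78 \cdot 38 = 2964$)
$\frac{24330 + W{\left(-218,129 \right)}}{S + 24859} = \frac{24330 - 228}{2964 + 24859} = \frac{24330 - 228}{27823} = 24102 \cdot \frac{1}{27823} = \frac{24102}{27823}$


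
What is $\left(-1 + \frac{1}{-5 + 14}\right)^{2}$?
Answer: $\frac{64}{81} \approx 0.79012$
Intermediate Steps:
$\left(-1 + \frac{1}{-5 + 14}\right)^{2} = \left(-1 + \frac{1}{9}\right)^{2} = \left(- \frac{8}{9}\right)^{2} = \frac{64}{81}$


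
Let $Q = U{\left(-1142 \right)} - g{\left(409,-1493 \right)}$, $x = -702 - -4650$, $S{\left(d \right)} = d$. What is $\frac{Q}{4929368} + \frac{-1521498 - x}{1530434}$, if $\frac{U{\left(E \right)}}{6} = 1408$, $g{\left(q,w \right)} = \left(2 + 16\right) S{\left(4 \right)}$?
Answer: $- \frac{469166611434}{471504524107} \approx -0.99504$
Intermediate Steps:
$g{\left(q,w \right)} = 72$ ($g{\left(q,w \right)} = \left(2 + 16\right) 4 = 18 \cdot 4 = 72$)
$U{\left(E \right)} = 8448$ ($U{\left(E \right)} = 6 \cdot 1408 = 8448$)
$x = 3948$ ($x = -702 + 4650 = 3948$)
$Q = 8376$ ($Q = 8448 - 72 = 8376$)
$\frac{Q}{4929368} + \frac{-1521498 - x}{1530434} = \frac{8376}{4929368} + \frac{-1521498 - 3948}{1530434} = 8376 \cdot \frac{1}{4929368} + \left(-1521498 - 3948\right) \frac{1}{1530434} = \frac{1047}{616171} - \frac{762723}{765217} = - \frac{469166611434}{471504524107}$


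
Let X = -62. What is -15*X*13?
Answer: 12090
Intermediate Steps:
-15*X*13 = -15*(-62)*13 = 930*13 = 12090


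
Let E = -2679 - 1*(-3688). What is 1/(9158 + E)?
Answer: 1/10167 ≈ 9.8357e-5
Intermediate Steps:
E = 1009 (E = -2679 + 3688 = 1009)
1/(9158 + E) = 1/(9158 + 1009) = 1/10167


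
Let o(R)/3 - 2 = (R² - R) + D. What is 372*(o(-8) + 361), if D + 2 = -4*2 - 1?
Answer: 204600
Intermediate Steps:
D = -11 (D = -2 + (-4*2 - 1) = -2 + (-8 - 1) = -2 - 9 = -11)
o(R) = -27 - 3*R + 3*R² (o(R) = 6 + 3*((R² - R) - 11) = 6 + 3*(-11 + R² - R) = 6 + (-33 - 3*R + 3*R²) = -27 - 3*R + 3*R²)
372*(o(-8) + 361) = 372*((-27 - 3*(-8) + 3*(-8)²) + 361) = 372*((-27 + 24 + 3*64) + 361) = 372*((-27 + 24 + 192) + 361) = 372*(189 + 361) = 372*550 = 204600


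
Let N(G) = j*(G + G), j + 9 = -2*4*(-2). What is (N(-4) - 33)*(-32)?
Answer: 2848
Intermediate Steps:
j = 7 (j = -9 - 2*4*(-2) = -9 - 8*(-2) = -9 + 16 = 7)
N(G) = 14*G (N(G) = 7*(G + G) = 7*(2*G) = 14*G)
(N(-4) - 33)*(-32) = (14*(-4) - 33)*(-32) = (-56 - 33)*(-32) = -89*(-32) = 2848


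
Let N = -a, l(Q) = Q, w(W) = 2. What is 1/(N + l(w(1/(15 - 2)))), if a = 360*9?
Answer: -1/3238 ≈ -0.00030883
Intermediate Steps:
a = 3240
N = -3240 (N = -1*3240 = -3240)
1/(N + l(w(1/(15 - 2)))) = 1/(-3240 + 2) = 1/(-3238) = -1/3238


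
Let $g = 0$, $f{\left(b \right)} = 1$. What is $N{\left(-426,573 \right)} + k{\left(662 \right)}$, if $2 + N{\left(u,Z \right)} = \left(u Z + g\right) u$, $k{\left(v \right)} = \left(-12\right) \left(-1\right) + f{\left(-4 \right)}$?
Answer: $103985759$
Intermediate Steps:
$k{\left(v \right)} = 13$ ($k{\left(v \right)} = \left(-12\right) \left(-1\right) + 1 = 12 + 1 = 13$)
$N{\left(u,Z \right)} = -2 + Z u^{2}$ ($N{\left(u,Z \right)} = -2 + \left(u Z + 0\right) u = -2 + \left(Z u + 0\right) u = -2 + Z u u = -2 + Z u^{2}$)
$N{\left(-426,573 \right)} + k{\left(662 \right)} = \left(-2 + 573 \left(-426\right)^{2}\right) + 13 = \left(-2 + 573 \cdot 181476\right) + 13 = \left(-2 + 103985748\right) + 13 = 103985746 + 13 = 103985759$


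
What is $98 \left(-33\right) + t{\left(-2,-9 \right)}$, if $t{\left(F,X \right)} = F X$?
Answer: $-3216$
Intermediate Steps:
$98 \left(-33\right) + t{\left(-2,-9 \right)} = 98 \left(-33\right) - -18 = -3234 + 18 = -3216$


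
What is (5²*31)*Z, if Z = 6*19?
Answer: 88350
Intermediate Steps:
Z = 114
(5²*31)*Z = (5²*31)*114 = (25*31)*114 = 775*114 = 88350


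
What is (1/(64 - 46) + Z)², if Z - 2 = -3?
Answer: 289/324 ≈ 0.89198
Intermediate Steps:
Z = -1 (Z = 2 - 3 = -1)
(1/(64 - 46) + Z)² = (1/(64 - 46) - 1)² = (1/18 - 1)² = (-17/18)² = 289/324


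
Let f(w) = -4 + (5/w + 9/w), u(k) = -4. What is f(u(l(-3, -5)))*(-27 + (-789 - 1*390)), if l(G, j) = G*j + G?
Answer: 9045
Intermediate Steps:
l(G, j) = G + G*j
f(w) = -4 + 14/w
f(u(l(-3, -5)))*(-27 + (-789 - 1*390)) = (-4 + 14/(-4))*(-27 + (-789 - 1*390)) = (-4 + 14*(-1/4))*(-27 + (-789 - 390)) = (-4 - 7/2)*(-27 - 1179) = -15/2*(-1206) = 9045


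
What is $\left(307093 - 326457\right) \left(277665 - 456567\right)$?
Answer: $3464258328$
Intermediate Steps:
$\left(307093 - 326457\right) \left(277665 - 456567\right) = \left(-19364\right) \left(-178902\right) = 3464258328$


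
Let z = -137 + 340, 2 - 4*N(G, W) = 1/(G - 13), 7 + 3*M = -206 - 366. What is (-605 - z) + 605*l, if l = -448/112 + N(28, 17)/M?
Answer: -7479557/2316 ≈ -3229.5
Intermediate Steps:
M = -193 (M = -7/3 + (-206 - 366)/3 = -7/3 + (1/3)*(-572) = -7/3 - 572/3 = -193)
N(G, W) = 1/2 - 1/(4*(-13 + G)) (N(G, W) = 1/2 - 1/(4*(G - 13)) = 1/2 - 1/(4*(-13 + G)))
z = 203
l = -46349/11580 (l = -448/112 + ((-27 + 2*28)/(4*(-13 + 28)))/(-193) = -448*1/112 + ((1/4)*(-27 + 56)/15)*(-1/193) = -4 + ((1/4)*(1/15)*29)*(-1/193) = -4 + (29/60)*(-1/193) = -4 - 29/11580 = -46349/11580 ≈ -4.0025)
(-605 - z) + 605*l = (-605 - 1*203) + 605*(-46349/11580) = (-605 - 203) - 5608229/2316 = -808 - 5608229/2316 = -7479557/2316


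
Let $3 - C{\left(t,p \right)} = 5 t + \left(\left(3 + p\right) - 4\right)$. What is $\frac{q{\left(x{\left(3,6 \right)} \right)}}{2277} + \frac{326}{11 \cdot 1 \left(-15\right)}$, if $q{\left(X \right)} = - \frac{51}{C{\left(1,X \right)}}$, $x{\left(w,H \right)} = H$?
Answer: $- \frac{17467}{8855} \approx -1.9726$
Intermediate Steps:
$C{\left(t,p \right)} = 4 - p - 5 t$ ($C{\left(t,p \right)} = 3 - \left(5 t + \left(\left(3 + p\right) - 4\right)\right) = 3 - \left(5 t + \left(-1 + p\right)\right) = 3 - \left(-1 + p + 5 t\right) = 4 - p - 5 t$)
$q{\left(X \right)} = - \frac{51}{-1 - X}$ ($q{\left(X \right)} = - \frac{51}{4 - X - 5} = - \frac{51}{-1 - X}$)
$\frac{q{\left(x{\left(3,6 \right)} \right)}}{2277} + \frac{326}{11 \cdot 1 \left(-15\right)} = \frac{51 \frac{1}{1 + 6}}{2277} + \frac{326}{11 \cdot 1 \left(-15\right)} = \frac{51}{7} \cdot \frac{1}{2277} + \frac{326}{11 \left(-15\right)} = 51 \cdot \frac{1}{7} \cdot \frac{1}{2277} + \frac{326}{-165} = \frac{51}{7} \cdot \frac{1}{2277} + 326 \left(- \frac{1}{165}\right) = \frac{17}{5313} - \frac{326}{165} = - \frac{17467}{8855}$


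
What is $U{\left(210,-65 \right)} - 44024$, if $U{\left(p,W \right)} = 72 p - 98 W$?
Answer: $-22534$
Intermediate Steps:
$U{\left(p,W \right)} = - 98 W + 72 p$
$U{\left(210,-65 \right)} - 44024 = \left(\left(-98\right) \left(-65\right) + 72 \cdot 210\right) - 44024 = \left(6370 + 15120\right) - 44024 = 21490 - 44024 = -22534$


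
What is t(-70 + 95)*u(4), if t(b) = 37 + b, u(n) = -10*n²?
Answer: -9920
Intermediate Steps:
t(-70 + 95)*u(4) = (37 + (-70 + 95))*(-10*4²) = (37 + 25)*(-10*16) = 62*(-160) = -9920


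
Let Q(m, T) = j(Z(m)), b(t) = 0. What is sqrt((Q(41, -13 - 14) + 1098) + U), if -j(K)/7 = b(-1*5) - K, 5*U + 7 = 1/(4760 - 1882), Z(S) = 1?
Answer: sqrt(9140991358)/2878 ≈ 33.220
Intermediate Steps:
U = -4029/2878 (U = -7/5 + 1/(5*(4760 - 1882)) = -7/5 + (1/5)/2878 = -7/5 + (1/5)*(1/2878) = -7/5 + 1/14390 = -4029/2878 ≈ -1.3999)
j(K) = 7*K (j(K) = -7*(0 - K) = -(-7)*K = 7*K)
Q(m, T) = 7 (Q(m, T) = 7*1 = 7)
sqrt((Q(41, -13 - 14) + 1098) + U) = sqrt((7 + 1098) - 4029/2878) = sqrt(1105 - 4029/2878) = sqrt(3176161/2878) = sqrt(9140991358)/2878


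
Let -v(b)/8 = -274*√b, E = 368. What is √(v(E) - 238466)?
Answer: √(-238466 + 8768*√23) ≈ 443.19*I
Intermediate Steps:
v(b) = 2192*√b (v(b) = -(-2192)*√b = 2192*√b)
√(v(E) - 238466) = √(2192*√368 - 238466) = √(2192*(4*√23) - 238466) = √(8768*√23 - 238466) = √(-238466 + 8768*√23)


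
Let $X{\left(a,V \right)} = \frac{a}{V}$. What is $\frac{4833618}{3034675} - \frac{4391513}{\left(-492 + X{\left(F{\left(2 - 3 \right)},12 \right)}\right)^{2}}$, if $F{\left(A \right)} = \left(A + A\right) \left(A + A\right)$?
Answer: $- \frac{4377007690329}{264092591875} \approx -16.574$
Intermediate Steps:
$F{\left(A \right)} = 4 A^{2}$ ($F{\left(A \right)} = 2 A 2 A = 4 A^{2}$)
$\frac{4833618}{3034675} - \frac{4391513}{\left(-492 + X{\left(F{\left(2 - 3 \right)},12 \right)}\right)^{2}} = \frac{4833618}{3034675} - \frac{4391513}{\left(-492 + \frac{4 \left(2 - 3\right)^{2}}{12}\right)^{2}} = 4833618 \cdot \frac{1}{3034675} - \frac{4391513}{\left(-492 + 4 \left(2 - 3\right)^{2} \cdot \frac{1}{12}\right)^{2}} = \frac{4833618}{3034675} - \frac{4391513}{\left(-492 + 4 \left(-1\right)^{2} \cdot \frac{1}{12}\right)^{2}} = \frac{4833618}{3034675} - \frac{4391513}{\left(-492 + 4 \cdot 1 \cdot \frac{1}{12}\right)^{2}} = \frac{4833618}{3034675} - \frac{4391513}{\left(-492 + 4 \cdot \frac{1}{12}\right)^{2}} = \frac{4833618}{3034675} - \frac{4391513}{\left(-492 + \frac{1}{3}\right)^{2}} = \frac{4833618}{3034675} - \frac{4391513}{\left(- \frac{1475}{3}\right)^{2}} = \frac{4833618}{3034675} - \frac{4391513}{\frac{2175625}{9}} = \frac{4833618}{3034675} - \frac{39523617}{2175625} = - \frac{4377007690329}{264092591875}$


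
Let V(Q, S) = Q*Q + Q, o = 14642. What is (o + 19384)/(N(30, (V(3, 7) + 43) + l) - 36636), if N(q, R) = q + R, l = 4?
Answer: -34026/36547 ≈ -0.93102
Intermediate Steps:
V(Q, S) = Q + Q² (V(Q, S) = Q² + Q = Q + Q²)
N(q, R) = R + q
(o + 19384)/(N(30, (V(3, 7) + 43) + l) - 36636) = (14642 + 19384)/((((3*(1 + 3) + 43) + 4) + 30) - 36636) = 34026/((((3*4 + 43) + 4) + 30) - 36636) = 34026/((((12 + 43) + 4) + 30) - 36636) = 34026/(((55 + 4) + 30) - 36636) = 34026/((59 + 30) - 36636) = 34026/(89 - 36636) = 34026/(-36547) = 34026*(-1/36547) = -34026/36547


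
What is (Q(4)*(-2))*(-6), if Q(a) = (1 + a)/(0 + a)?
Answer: 15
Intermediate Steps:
Q(a) = (1 + a)/a
(Q(4)*(-2))*(-6) = (((1 + 4)/4)*(-2))*(-6) = (((¼)*5)*(-2))*(-6) = ((5/4)*(-2))*(-6) = -5/2*(-6) = 15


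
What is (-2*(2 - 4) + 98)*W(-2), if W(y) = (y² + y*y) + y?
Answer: 612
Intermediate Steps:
W(y) = y + 2*y² (W(y) = (y² + y²) + y = 2*y² + y = y + 2*y²)
(-2*(2 - 4) + 98)*W(-2) = (-2*(2 - 4) + 98)*(-2*(1 + 2*(-2))) = (-2*(-2) + 98)*(-2*(1 - 4)) = (4 + 98)*(-2*(-3)) = 102*6 = 612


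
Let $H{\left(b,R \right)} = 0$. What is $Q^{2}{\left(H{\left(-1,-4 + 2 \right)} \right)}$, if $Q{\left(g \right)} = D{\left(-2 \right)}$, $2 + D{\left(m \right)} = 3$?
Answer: $1$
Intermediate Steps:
$D{\left(m \right)} = 1$ ($D{\left(m \right)} = -2 + 3 = 1$)
$Q{\left(g \right)} = 1$
$Q^{2}{\left(H{\left(-1,-4 + 2 \right)} \right)} = 1^{2} = 1$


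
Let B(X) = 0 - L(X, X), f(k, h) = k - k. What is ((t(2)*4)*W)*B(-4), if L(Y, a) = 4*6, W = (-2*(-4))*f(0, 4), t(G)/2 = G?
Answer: 0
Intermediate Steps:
t(G) = 2*G
f(k, h) = 0
W = 0 (W = -2*(-4)*0 = 8*0 = 0)
L(Y, a) = 24
B(X) = -24 (B(X) = 0 - 1*24 = 0 - 24 = -24)
((t(2)*4)*W)*B(-4) = (((2*2)*4)*0)*(-24) = ((4*4)*0)*(-24) = (16*0)*(-24) = 0*(-24) = 0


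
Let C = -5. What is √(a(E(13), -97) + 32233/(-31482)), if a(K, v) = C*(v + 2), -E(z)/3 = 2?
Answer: √52196166066/10494 ≈ 21.771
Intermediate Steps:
E(z) = -6 (E(z) = -3*2 = -6)
a(K, v) = -10 - 5*v (a(K, v) = -5*(v + 2) = -5*(2 + v) = -10 - 5*v)
√(a(E(13), -97) + 32233/(-31482)) = √((-10 - 5*(-97)) + 32233/(-31482)) = √((-10 + 485) + 32233*(-1/31482)) = √(475 - 32233/31482) = √(14921717/31482) = √52196166066/10494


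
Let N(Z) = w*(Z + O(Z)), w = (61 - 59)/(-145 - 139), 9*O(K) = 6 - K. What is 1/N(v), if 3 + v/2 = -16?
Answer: 639/149 ≈ 4.2886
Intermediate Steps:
O(K) = ⅔ - K/9 (O(K) = (6 - K)/9 = ⅔ - K/9)
v = -38 (v = -6 + 2*(-16) = -6 - 32 = -38)
w = -1/142 (w = 2/(-284) = 2*(-1/284) = -1/142 ≈ -0.0070423)
N(Z) = -1/213 - 4*Z/639 (N(Z) = -(Z + (⅔ - Z/9))/142 = -(⅔ + 8*Z/9)/142 = -1/213 - 4*Z/639)
1/N(v) = 1/(-1/213 - 4/639*(-38)) = 1/(-1/213 + 152/639) = 1/(149/639) = 639/149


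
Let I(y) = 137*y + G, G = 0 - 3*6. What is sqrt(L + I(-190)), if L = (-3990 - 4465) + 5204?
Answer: I*sqrt(29299) ≈ 171.17*I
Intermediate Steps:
G = -18 (G = 0 - 18 = -18)
I(y) = -18 + 137*y (I(y) = 137*y - 18 = -18 + 137*y)
L = -3251 (L = -8455 + 5204 = -3251)
sqrt(L + I(-190)) = sqrt(-3251 + (-18 + 137*(-190))) = sqrt(-3251 + (-18 - 26030)) = sqrt(-3251 - 26048) = sqrt(-29299) = I*sqrt(29299)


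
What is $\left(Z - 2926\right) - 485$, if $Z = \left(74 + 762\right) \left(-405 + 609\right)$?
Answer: $167133$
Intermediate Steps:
$Z = 170544$ ($Z = 836 \cdot 204 = 170544$)
$\left(Z - 2926\right) - 485 = \left(170544 - 2926\right) - 485 = 167618 - 485 = 167133$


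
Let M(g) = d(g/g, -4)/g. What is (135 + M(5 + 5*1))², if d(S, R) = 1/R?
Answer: 29149201/1600 ≈ 18218.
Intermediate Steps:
M(g) = -1/(4*g) (M(g) = 1/((-4)*g) = -1/(4*g))
(135 + M(5 + 5*1))² = (135 - 1/(4*(5 + 5*1)))² = (135 - 1/(4*(5 + 5)))² = (135 - ¼/10)² = (135 - ¼*⅒)² = (135 - 1/40)² = (5399/40)² = 29149201/1600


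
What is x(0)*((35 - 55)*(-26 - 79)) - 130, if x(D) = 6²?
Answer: 75470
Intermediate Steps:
x(D) = 36
x(0)*((35 - 55)*(-26 - 79)) - 130 = 36*((35 - 55)*(-26 - 79)) - 130 = 36*(-20*(-105)) - 130 = 36*2100 - 130 = 75600 - 130 = 75470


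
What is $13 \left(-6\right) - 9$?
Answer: $-87$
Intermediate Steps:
$13 \left(-6\right) - 9 = -78 - 9 = -87$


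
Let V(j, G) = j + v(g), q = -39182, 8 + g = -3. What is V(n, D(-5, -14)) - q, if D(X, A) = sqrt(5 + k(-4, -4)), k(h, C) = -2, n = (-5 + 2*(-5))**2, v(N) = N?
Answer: 39396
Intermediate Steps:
g = -11 (g = -8 - 3 = -11)
n = 225 (n = (-5 - 10)**2 = (-15)**2 = 225)
D(X, A) = sqrt(3) (D(X, A) = sqrt(5 - 2) = sqrt(3))
V(j, G) = -11 + j (V(j, G) = j - 11 = -11 + j)
V(n, D(-5, -14)) - q = (-11 + 225) - 1*(-39182) = 214 + 39182 = 39396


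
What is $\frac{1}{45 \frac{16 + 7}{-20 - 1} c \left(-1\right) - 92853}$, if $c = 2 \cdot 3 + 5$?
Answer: $- \frac{7}{646176} \approx -1.0833 \cdot 10^{-5}$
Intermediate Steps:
$c = 11$ ($c = 6 + 5 = 11$)
$\frac{1}{45 \frac{16 + 7}{-20 - 1} c \left(-1\right) - 92853} = \frac{1}{45 \frac{16 + 7}{-20 - 1} \cdot 11 \left(-1\right) - 92853} = \frac{1}{45 \frac{23}{-21} \left(-11\right) - 92853} = \frac{1}{45 \cdot 23 \left(- \frac{1}{21}\right) \left(-11\right) - 92853} = \frac{1}{45 \left(- \frac{23}{21}\right) \left(-11\right) - 92853} = \frac{1}{\left(- \frac{345}{7}\right) \left(-11\right) - 92853} = \frac{1}{\frac{3795}{7} - 92853} = \frac{1}{- \frac{646176}{7}} = - \frac{7}{646176}$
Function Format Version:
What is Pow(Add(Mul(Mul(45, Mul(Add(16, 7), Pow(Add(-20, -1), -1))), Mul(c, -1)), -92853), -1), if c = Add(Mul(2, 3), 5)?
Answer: Rational(-7, 646176) ≈ -1.0833e-5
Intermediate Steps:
c = 11 (c = Add(6, 5) = 11)
Pow(Add(Mul(Mul(45, Mul(Add(16, 7), Pow(Add(-20, -1), -1))), Mul(c, -1)), -92853), -1) = Pow(Add(Mul(Mul(45, Mul(Add(16, 7), Pow(Add(-20, -1), -1))), Mul(11, -1)), -92853), -1) = Pow(Add(Mul(Mul(45, Mul(23, Pow(-21, -1))), -11), -92853), -1) = Pow(Add(Mul(Mul(45, Mul(23, Rational(-1, 21))), -11), -92853), -1) = Pow(Add(Mul(Mul(45, Rational(-23, 21)), -11), -92853), -1) = Pow(Add(Mul(Rational(-345, 7), -11), -92853), -1) = Pow(Add(Rational(3795, 7), -92853), -1) = Pow(Rational(-646176, 7), -1) = Rational(-7, 646176)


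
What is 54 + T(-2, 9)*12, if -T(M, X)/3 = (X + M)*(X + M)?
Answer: -1710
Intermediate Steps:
T(M, X) = -3*(M + X)² (T(M, X) = -3*(X + M)*(X + M) = -3*(M + X)*(M + X) = -3*(M + X)²)
54 + T(-2, 9)*12 = 54 - 3*(-2 + 9)²*12 = 54 - 3*7²*12 = 54 - 3*49*12 = 54 - 147*12 = 54 - 1764 = -1710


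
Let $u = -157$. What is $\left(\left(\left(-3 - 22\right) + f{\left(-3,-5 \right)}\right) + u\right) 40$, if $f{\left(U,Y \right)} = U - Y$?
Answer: $-7200$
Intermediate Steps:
$\left(\left(\left(-3 - 22\right) + f{\left(-3,-5 \right)}\right) + u\right) 40 = \left(\left(\left(-3 - 22\right) - -2\right) - 157\right) 40 = \left(\left(-25 + \left(-3 + 5\right)\right) - 157\right) 40 = \left(\left(-25 + 2\right) - 157\right) 40 = \left(-23 - 157\right) 40 = \left(-180\right) 40 = -7200$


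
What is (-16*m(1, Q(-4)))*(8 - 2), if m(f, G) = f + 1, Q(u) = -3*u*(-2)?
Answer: -192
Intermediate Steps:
Q(u) = 6*u
m(f, G) = 1 + f
(-16*m(1, Q(-4)))*(8 - 2) = (-16*(1 + 1))*(8 - 2) = -16*2*6 = -32*6 = -192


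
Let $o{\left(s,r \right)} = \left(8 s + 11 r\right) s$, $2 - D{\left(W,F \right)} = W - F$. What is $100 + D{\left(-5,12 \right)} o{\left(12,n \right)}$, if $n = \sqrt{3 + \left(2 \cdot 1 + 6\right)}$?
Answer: $21988 + 2508 \sqrt{11} \approx 30306.0$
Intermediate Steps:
$D{\left(W,F \right)} = 2 + F - W$ ($D{\left(W,F \right)} = 2 - \left(W - F\right) = 2 + \left(F - W\right) = 2 + F - W$)
$n = \sqrt{11}$ ($n = \sqrt{3 + \left(2 + 6\right)} = \sqrt{3 + 8} = \sqrt{11} \approx 3.3166$)
$o{\left(s,r \right)} = s \left(8 s + 11 r\right)$
$100 + D{\left(-5,12 \right)} o{\left(12,n \right)} = 100 + \left(2 + 12 - -5\right) 12 \left(8 \cdot 12 + 11 \sqrt{11}\right) = 100 + \left(2 + 12 + 5\right) 12 \left(96 + 11 \sqrt{11}\right) = 100 + 19 \left(1152 + 132 \sqrt{11}\right) = 100 + \left(21888 + 2508 \sqrt{11}\right) = 21988 + 2508 \sqrt{11}$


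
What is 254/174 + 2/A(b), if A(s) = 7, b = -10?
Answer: 1063/609 ≈ 1.7455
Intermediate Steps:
254/174 + 2/A(b) = 254/174 + 2/7 = 254*(1/174) + 2*(⅐) = 127/87 + 2/7 = 1063/609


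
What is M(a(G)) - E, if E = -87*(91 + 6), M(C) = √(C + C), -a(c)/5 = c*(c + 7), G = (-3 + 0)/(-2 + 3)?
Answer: 8439 + 2*√30 ≈ 8450.0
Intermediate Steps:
G = -3 (G = -3/1 = -3*1 = -3)
a(c) = -5*c*(7 + c) (a(c) = -5*c*(c + 7) = -5*c*(7 + c))
M(C) = √2*√C (M(C) = √(2*C) = √2*√C)
E = -8439 (E = -87*97 = -8439)
M(a(G)) - E = √2*√(-5*(-3)*(7 - 3)) - 1*(-8439) = √2*√(-5*(-3)*4) + 8439 = √2*√60 + 8439 = √2*(2*√15) + 8439 = 2*√30 + 8439 = 8439 + 2*√30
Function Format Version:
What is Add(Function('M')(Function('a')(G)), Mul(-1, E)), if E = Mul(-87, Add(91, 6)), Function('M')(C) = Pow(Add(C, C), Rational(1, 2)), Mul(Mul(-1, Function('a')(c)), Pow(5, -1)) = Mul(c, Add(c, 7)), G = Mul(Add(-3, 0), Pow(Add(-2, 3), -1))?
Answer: Add(8439, Mul(2, Pow(30, Rational(1, 2)))) ≈ 8450.0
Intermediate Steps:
G = -3 (G = Mul(-3, Pow(1, -1)) = Mul(-3, 1) = -3)
Function('a')(c) = Mul(-5, c, Add(7, c)) (Function('a')(c) = Mul(-5, Mul(c, Add(c, 7))) = Mul(-5, Mul(c, Add(7, c))) = Mul(-5, c, Add(7, c)))
Function('M')(C) = Mul(Pow(2, Rational(1, 2)), Pow(C, Rational(1, 2))) (Function('M')(C) = Pow(Mul(2, C), Rational(1, 2)) = Mul(Pow(2, Rational(1, 2)), Pow(C, Rational(1, 2))))
E = -8439 (E = Mul(-87, 97) = -8439)
Add(Function('M')(Function('a')(G)), Mul(-1, E)) = Add(Mul(Pow(2, Rational(1, 2)), Pow(Mul(-5, -3, Add(7, -3)), Rational(1, 2))), Mul(-1, -8439)) = Add(Mul(Pow(2, Rational(1, 2)), Pow(Mul(-5, -3, 4), Rational(1, 2))), 8439) = Add(Mul(Pow(2, Rational(1, 2)), Pow(60, Rational(1, 2))), 8439) = Add(Mul(Pow(2, Rational(1, 2)), Mul(2, Pow(15, Rational(1, 2)))), 8439) = Add(Mul(2, Pow(30, Rational(1, 2))), 8439) = Add(8439, Mul(2, Pow(30, Rational(1, 2))))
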